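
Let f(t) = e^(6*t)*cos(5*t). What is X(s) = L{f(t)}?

L{cos(5t)} = s/(s^2 + 25).
By the first shifting theorem, multiplying by e^(6t) replaces s with s - 6.

X(s) = (s - 6)/((s - 6)^2 + 25)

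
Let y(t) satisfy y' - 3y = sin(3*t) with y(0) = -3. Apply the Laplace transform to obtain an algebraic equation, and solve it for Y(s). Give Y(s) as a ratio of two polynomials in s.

Laplace-transform each side.
With L{y'} = sY - y(0) = sY - (-3): the LHS transforms to (s - 3)Y - (-3).
The right side is L{sin(3*t)} = 3/(s^2 + 9).
So (s - 3)Y = 3/(s^2 + 9) + (-3).
Isolate Y and clear denominators.

Y(s) = (-3*s^2 - 24)/(s^3 - 3*s^2 + 9*s - 27)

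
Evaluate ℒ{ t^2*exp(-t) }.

L{e^(-t)} = 1/(s + 1).
Then apply L{t^2·g(t)} = (-1)^2 d^2/ds^2[G(s)] with G(s) = 1/(s + 1):
differentiating 2 times and applying the sign gives 2/(s + 1)^3.

2/(s + 1)^3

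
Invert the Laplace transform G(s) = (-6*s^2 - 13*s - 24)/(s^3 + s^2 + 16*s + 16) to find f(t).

Factor the denominator: s^3 + s^2 + 16*s + 16 = (s + 1)*(s^2 + 16).
Partial fraction decomposition gives [-1/(s + 1)] + [-5*s/(s^2 + 16)] + [-8/(s^2 + 16)].
Invert each term: -1/(s + 1) ↔ -e^(-t); -5·s/(s^2 + 16) ↔ -5cos(4t); -2·4/(s^2 + 16) ↔ -2sin(4t).

f(t) = -2*sin(4*t) - 5*cos(4*t) - exp(-t)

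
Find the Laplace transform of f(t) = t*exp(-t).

(s + 1)^(-2)

L{e^(-t)} = 1/(s + 1).
Then apply L{t·g(t)} = -d/ds[G(s)] with G(s) = 1/(s + 1):
differentiating 1 time and applying the sign gives (s + 1)^(-2).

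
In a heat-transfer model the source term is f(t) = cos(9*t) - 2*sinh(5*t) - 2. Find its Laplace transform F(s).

F(s) = s/(s^2 + 81) - 10/(s^2 - 25) - 2/s

Apply the Laplace transform termwise.
L{cos(9t)} = s/(s^2 + 81); L{-2} = -2/s; (-2)·[L{sinh(5t)} = 5/(s^2 - 25)].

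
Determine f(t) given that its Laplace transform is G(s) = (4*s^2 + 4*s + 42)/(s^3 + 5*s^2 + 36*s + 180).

f(t) = -sin(6*t) + 2*cos(6*t) + 2*exp(-5*t)

Factor the denominator: s^3 + 5*s^2 + 36*s + 180 = (s + 5)*(s^2 + 36).
Partial fraction decomposition gives [2/(s + 5)] + [2*s/(s^2 + 36)] + [-6/(s^2 + 36)].
Invert each term: 2/(s + 5) ↔ 2e^(-5t); 2·s/(s^2 + 36) ↔ 2cos(6t); -1·6/(s^2 + 36) ↔ -sin(6t).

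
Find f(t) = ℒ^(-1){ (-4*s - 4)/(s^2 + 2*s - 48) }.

f(t) = -4*exp(-t)*cosh(7*t)

Rewrite the denominator: s^2 + 2*s - 48 = (s + 1)^2 - 49.
The form in (s + 1) signals a first-shifting-theorem factor e^(-t).
Since L{cosh(7t)} = s/(s^2 - 49), the inverse is exp(-t)*cosh(7*t), scaled by -4.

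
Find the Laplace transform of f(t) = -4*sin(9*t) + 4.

By linearity of the Laplace transform, transform each term separately.
L{4} = 4/s; (-4)·[L{sin(9t)} = 9/(s^2 + 81)].

-36/(s^2 + 81) + 4/s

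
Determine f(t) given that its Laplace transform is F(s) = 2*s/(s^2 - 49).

f(t) = 2*cosh(7*t)

Since L{cosh(7t)} = s/(s^2 - 49), the inverse is cosh(7*t), scaled by 2.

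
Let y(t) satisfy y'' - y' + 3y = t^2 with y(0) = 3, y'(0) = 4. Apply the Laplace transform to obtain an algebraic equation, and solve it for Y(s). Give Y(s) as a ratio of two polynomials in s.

Y(s) = (3*s^4 + s^3 + 2)/(s^5 - s^4 + 3*s^3)

Laplace-transform each side.
With L{y''} = s^2 Y - s·y(0) - y'(0) and L{y'} = sY - y(0), with y(0) = 3, y'(0) = 4: the LHS transforms to (s^2 - s + 3)Y - (3*s + 1).
The right side is L{t^2} = 2/s^3.
So (s^2 - s + 3)Y = 2/s^3 + (3*s + 1).
Solve for Y(s) and write it as one ratio of polynomials.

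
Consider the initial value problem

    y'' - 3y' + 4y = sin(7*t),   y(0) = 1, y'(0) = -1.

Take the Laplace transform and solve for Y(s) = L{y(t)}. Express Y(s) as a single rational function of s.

Y(s) = (s^3 - 4*s^2 + 49*s - 189)/(s^4 - 3*s^3 + 53*s^2 - 147*s + 196)

Laplace-transform each side.
With L{y''} = s^2 Y - s·y(0) - y'(0) and L{y'} = sY - y(0), with y(0) = 1, y'(0) = -1: the LHS transforms to (s^2 - 3*s + 4)Y - (s - 4).
The right side is L{sin(7*t)} = 7/(s^2 + 49).
So (s^2 - 3*s + 4)Y = 7/(s^2 + 49) + (s - 4).
Solve for Y(s) and write it as one ratio of polynomials.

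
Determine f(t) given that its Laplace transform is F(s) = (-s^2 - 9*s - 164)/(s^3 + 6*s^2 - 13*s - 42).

Factor the denominator: s^3 + 6*s^2 - 13*s - 42 = (s - 3)*(s + 2)*(s + 7).
Partial fraction decomposition gives [6/(s + 2)] + [-3/(s + 7)] + [-4/(s - 3)].
Invert each term: 6/(s + 2) ↔ 6e^(-2t); -3/(s + 7) ↔ -3e^(-7t); -4/(s - 3) ↔ -4e^(3t).

f(t) = -4*exp(3*t) + 6*exp(-2*t) - 3*exp(-7*t)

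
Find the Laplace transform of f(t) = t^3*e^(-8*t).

6/(s + 8)^4

L{t^3} = 3!/s^4 = 6/s^4.
By the first shifting theorem, multiplying by e^(-8t) replaces s with s + 8.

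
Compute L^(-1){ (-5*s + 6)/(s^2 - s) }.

Factor the denominator: s^2 - s = s*(s - 1).
Partial fraction decomposition gives [-6/s] + [1/(s - 1)].
Invert each term: -6/(s - 0) ↔ -6e^(0t); 1/(s - 1) ↔ e^(t).

exp(t) - 6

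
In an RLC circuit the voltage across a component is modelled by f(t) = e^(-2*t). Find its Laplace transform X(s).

X(s) = 1/(s + 2)

L{1} = 1/s.
By the first shifting theorem, multiplying by e^(-2t) replaces s with s + 2.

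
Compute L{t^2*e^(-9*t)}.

2/(s + 9)^3

L{e^(-9t)} = 1/(s + 9).
Then apply L{t^2·g(t)} = (-1)^2 d^2/ds^2[G(s)] with G(s) = 1/(s + 9):
differentiating 2 times and applying the sign gives 2/(s + 9)^3.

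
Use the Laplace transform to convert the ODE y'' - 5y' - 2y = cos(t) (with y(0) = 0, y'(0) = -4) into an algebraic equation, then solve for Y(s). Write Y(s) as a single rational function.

Y(s) = (-4*s^2 + s - 4)/(s^4 - 5*s^3 - s^2 - 5*s - 2)

Take the Laplace transform of both sides.
The derivative rules (L{y''} = s^2 Y - s·y(0) - y'(0) and L{y'} = sY - y(0), with y(0) = 0, y'(0) = -4) turn the left side into (s^2 - 5*s - 2)Y - (-4).
The right side is L{cos(t)} = s/(s^2 + 1).
So (s^2 - 5*s - 2)Y = s/(s^2 + 1) + (-4).
Isolate Y and clear denominators.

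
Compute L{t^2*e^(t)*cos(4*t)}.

L{cos(4t)} = s/(s^2 + 16).
Multiplying by e^(t) shifts s → s - 1, so L{e^(t)*cos(4*t)} = (s - 1)/((s - 1)^2 + 16).
Then apply L{t^2·g(t)} = (-1)^2 d^2/ds^2[H(s)] with H(s) = (s - 1)/((s - 1)^2 + 16):
differentiating 2 times and applying the sign gives 2*(s - 1)*(s^2 - 2*s - 47)/(s^2 - 2*s + 17)^3.

2*(s - 1)*(s^2 - 2*s - 47)/(s^2 - 2*s + 17)^3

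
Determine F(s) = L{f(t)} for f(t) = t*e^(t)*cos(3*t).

L{cos(3t)} = s/(s^2 + 9).
Multiplying by e^(t) shifts s → s - 1, so L{e^(t)*cos(3*t)} = (s - 1)/((s - 1)^2 + 9).
Then apply L{t·g(t)} = -d/ds[G(s)] with G(s) = (s - 1)/((s - 1)^2 + 9):
differentiating 1 time and applying the sign gives (s - 4)*(s + 2)/(s^2 - 2*s + 10)^2.

F(s) = (s - 4)*(s + 2)/(s^2 - 2*s + 10)^2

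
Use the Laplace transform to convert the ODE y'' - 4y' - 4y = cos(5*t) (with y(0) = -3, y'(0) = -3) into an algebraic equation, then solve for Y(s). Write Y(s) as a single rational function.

Apply the Laplace transform to the equation.
With L{y''} = s^2 Y - s·y(0) - y'(0) and L{y'} = sY - y(0), with y(0) = -3, y'(0) = -3: the LHS transforms to (s^2 - 4*s - 4)Y - (-3*s + 9).
The right side is L{cos(5*t)} = s/(s^2 + 25).
So (s^2 - 4*s - 4)Y = s/(s^2 + 25) + (-3*s + 9).
Divide through and combine into a single rational function.

Y(s) = (-3*s^3 + 9*s^2 - 74*s + 225)/(s^4 - 4*s^3 + 21*s^2 - 100*s - 100)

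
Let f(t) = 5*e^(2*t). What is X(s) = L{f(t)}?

X(s) = 5/(s - 2)

L{5} = 5/s.
By the first shifting theorem, multiplying by e^(2t) replaces s with s - 2.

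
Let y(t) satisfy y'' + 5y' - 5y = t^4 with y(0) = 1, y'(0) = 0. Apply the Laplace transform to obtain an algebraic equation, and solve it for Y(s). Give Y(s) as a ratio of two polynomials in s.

Apply the Laplace transform to the equation.
Using L{y''} = s^2 Y - s·y(0) - y'(0) and L{y'} = sY - y(0), with y(0) = 1, y'(0) = 0, the left side becomes (s^2 + 5*s - 5)Y - (s + 5).
The right side is L{t^4} = 24/s^5.
So (s^2 + 5*s - 5)Y = 24/s^5 + (s + 5).
Solve for Y(s) and write it as one ratio of polynomials.

Y(s) = (s^6 + 5*s^5 + 24)/(s^7 + 5*s^6 - 5*s^5)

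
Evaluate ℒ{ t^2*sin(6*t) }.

L{sin(6t)} = 6/(s^2 + 36).
Then apply L{t^2·g(t)} = (-1)^2 d^2/ds^2[G(s)] with G(s) = 6/(s^2 + 36):
differentiating 2 times and applying the sign gives 36*(s^2 - 12)/(s^2 + 36)^3.

36*(s^2 - 12)/(s^2 + 36)^3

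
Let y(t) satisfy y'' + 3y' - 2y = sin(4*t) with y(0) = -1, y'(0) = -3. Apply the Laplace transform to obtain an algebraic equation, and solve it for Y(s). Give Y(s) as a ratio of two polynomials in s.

Transform both sides with L{·}.
The derivative rules (L{y''} = s^2 Y - s·y(0) - y'(0) and L{y'} = sY - y(0), with y(0) = -1, y'(0) = -3) turn the left side into (s^2 + 3*s - 2)Y - (-s - 6).
The right side is L{sin(4*t)} = 4/(s^2 + 16).
So (s^2 + 3*s - 2)Y = 4/(s^2 + 16) + (-s - 6).
Solve for Y(s) and write it as one ratio of polynomials.

Y(s) = (-s^3 - 6*s^2 - 16*s - 92)/(s^4 + 3*s^3 + 14*s^2 + 48*s - 32)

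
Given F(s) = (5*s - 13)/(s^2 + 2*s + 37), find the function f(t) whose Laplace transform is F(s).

Complete the square in the denominator: s^2 + 2*s + 37 = (s + 1)^2 + 6^2.
Split the numerator to match: 5*s - 13 = 5·(s + 1) - 3·6.
Invert each term: 5·(s + 1)/((s + 1)^2 + 36) ↔ 5e^(-t)cos(6t); -3·6/((s + 1)^2 + 36) ↔ -3e^(-t)sin(6t).

f(t) = -3*exp(-t)*sin(6*t) + 5*exp(-t)*cos(6*t)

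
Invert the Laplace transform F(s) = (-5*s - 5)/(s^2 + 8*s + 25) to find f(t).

Complete the square in the denominator: s^2 + 8*s + 25 = (s + 4)^2 + 3^2.
Split the numerator to match: -5*s - 5 = -5·(s + 4) + 5·3.
Invert each term: -5·(s + 4)/((s + 4)^2 + 9) ↔ -5e^(-4t)cos(3t); 5·3/((s + 4)^2 + 9) ↔ 5e^(-4t)sin(3t).

f(t) = 5*exp(-4*t)*sin(3*t) - 5*exp(-4*t)*cos(3*t)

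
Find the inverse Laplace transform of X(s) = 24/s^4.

Since L{t^3} = 3!/s^4 = 6/s^4, the inverse is t^3, scaled by 4.

4*t^3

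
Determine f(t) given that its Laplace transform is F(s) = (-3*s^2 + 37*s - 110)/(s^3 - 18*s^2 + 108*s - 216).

Factor the denominator: s^3 - 18*s^2 + 108*s - 216 = (s - 6)^3.
Partial fraction decomposition gives [-3/(s - 6)] + [(s - 6)^(-2)] + [4/(s - 6)^3].
Invert each term: -3/(s - 6) ↔ -3e^(6t); 1/(s - 6)^2 ↔ t·e^(6t); 4/(s - 6)^3 ↔ (2)t^2·e^(6t).

f(t) = 2*t^2*exp(6*t) + t*exp(6*t) - 3*exp(6*t)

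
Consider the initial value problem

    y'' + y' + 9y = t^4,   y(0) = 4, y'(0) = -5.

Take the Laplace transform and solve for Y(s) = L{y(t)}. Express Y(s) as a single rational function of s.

Apply the Laplace transform to the equation.
The derivative rules (L{y''} = s^2 Y - s·y(0) - y'(0) and L{y'} = sY - y(0), with y(0) = 4, y'(0) = -5) turn the left side into (s^2 + s + 9)Y - (4*s - 1).
The right side is L{t^4} = 24/s^5.
So (s^2 + s + 9)Y = 24/s^5 + (4*s - 1).
Solve for Y(s) and write it as one ratio of polynomials.

Y(s) = (4*s^6 - s^5 + 24)/(s^7 + s^6 + 9*s^5)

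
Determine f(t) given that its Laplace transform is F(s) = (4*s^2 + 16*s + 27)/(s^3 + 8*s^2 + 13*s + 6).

f(t) = 3*t*exp(-t) + exp(-t) + 3*exp(-6*t)

Factor the denominator: s^3 + 8*s^2 + 13*s + 6 = (s + 1)^2*(s + 6).
Partial fraction decomposition gives [1/(s + 1)] + [3/(s + 1)^2] + [3/(s + 6)].
Invert each term: 1/(s + 1) ↔ e^(-t); 3/(s + 1)^2 ↔ 3t·e^(-t); 3/(s + 6) ↔ 3e^(-6t).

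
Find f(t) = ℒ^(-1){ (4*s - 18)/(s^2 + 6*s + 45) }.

f(t) = -5*exp(-3*t)*sin(6*t) + 4*exp(-3*t)*cos(6*t)

Complete the square in the denominator: s^2 + 6*s + 45 = (s + 3)^2 + 6^2.
Split the numerator to match: 4*s - 18 = 4·(s + 3) - 5·6.
Invert each term: 4·(s + 3)/((s + 3)^2 + 36) ↔ 4e^(-3t)cos(6t); -5·6/((s + 3)^2 + 36) ↔ -5e^(-3t)sin(6t).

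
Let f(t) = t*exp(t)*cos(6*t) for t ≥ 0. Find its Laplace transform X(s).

L{cos(6t)} = s/(s^2 + 36).
Multiplying by e^(t) shifts s → s - 1, so L{exp(t)*cos(6*t)} = (s - 1)/((s - 1)^2 + 36).
Then apply L{t·g(t)} = -d/ds[G(s)] with G(s) = (s - 1)/((s - 1)^2 + 36):
differentiating 1 time and applying the sign gives (s - 7)*(s + 5)/(s^2 - 2*s + 37)^2.

X(s) = (s - 7)*(s + 5)/(s^2 - 2*s + 37)^2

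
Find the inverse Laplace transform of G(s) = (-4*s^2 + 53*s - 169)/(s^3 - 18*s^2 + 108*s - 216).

5*t^2*exp(6*t)/2 + 5*t*exp(6*t) - 4*exp(6*t)

Factor the denominator: s^3 - 18*s^2 + 108*s - 216 = (s - 6)^3.
Partial fraction decomposition gives [-4/(s - 6)] + [5/(s - 6)^2] + [5/(s - 6)^3].
Invert each term: -4/(s - 6) ↔ -4e^(6t); 5/(s - 6)^2 ↔ 5t·e^(6t); 5/(s - 6)^3 ↔ (5/2)t^2·e^(6t).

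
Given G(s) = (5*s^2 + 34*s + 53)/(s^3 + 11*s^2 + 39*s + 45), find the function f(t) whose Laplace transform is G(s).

f(t) = -2*t*exp(-3*t) + 3*exp(-3*t) + 2*exp(-5*t)

Factor the denominator: s^3 + 11*s^2 + 39*s + 45 = (s + 3)^2*(s + 5).
Partial fraction decomposition gives [3/(s + 3)] + [-2/(s + 3)^2] + [2/(s + 5)].
Invert each term: 3/(s + 3) ↔ 3e^(-3t); -2/(s + 3)^2 ↔ -2t·e^(-3t); 2/(s + 5) ↔ 2e^(-5t).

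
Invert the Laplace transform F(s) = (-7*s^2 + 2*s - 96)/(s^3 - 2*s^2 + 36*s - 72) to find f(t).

Factor the denominator: s^3 - 2*s^2 + 36*s - 72 = (s - 2)*(s^2 + 36).
Partial fraction decomposition gives [-3/(s - 2)] + [-4*s/(s^2 + 36)] + [-6/(s^2 + 36)].
Invert each term: -3/(s - 2) ↔ -3e^(2t); -4·s/(s^2 + 36) ↔ -4cos(6t); -1·6/(s^2 + 36) ↔ -sin(6t).

f(t) = -3*exp(2*t) - sin(6*t) - 4*cos(6*t)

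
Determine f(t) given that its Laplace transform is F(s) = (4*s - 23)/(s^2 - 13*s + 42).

Factor the denominator: s^2 - 13*s + 42 = (s - 7)*(s - 6).
Partial fraction decomposition gives [-1/(s - 6)] + [5/(s - 7)].
Invert each term: -1/(s - 6) ↔ -e^(6t); 5/(s - 7) ↔ 5e^(7t).

f(t) = 5*exp(7*t) - exp(6*t)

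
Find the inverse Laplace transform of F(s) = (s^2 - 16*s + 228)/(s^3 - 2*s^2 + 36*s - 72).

Factor the denominator: s^3 - 2*s^2 + 36*s - 72 = (s - 2)*(s^2 + 36).
Partial fraction decomposition gives [5/(s - 2)] + [-4*s/(s^2 + 36)] + [-24/(s^2 + 36)].
Invert each term: 5/(s - 2) ↔ 5e^(2t); -4·s/(s^2 + 36) ↔ -4cos(6t); -4·6/(s^2 + 36) ↔ -4sin(6t).

5*exp(2*t) - 4*sin(6*t) - 4*cos(6*t)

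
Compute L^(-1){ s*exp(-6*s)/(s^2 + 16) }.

The factor e^(-6s) signals a time shift by c = 6 (second shifting theorem).
L{cos(4t)} = s/(s^2 + 16), so L^-1{s/(s^2 + 16)} = cos(4*t).
Hence the inverse is u(t - 6) times that function evaluated at t - 6.

Heaviside(t - 6)*(cos(4*t - 24))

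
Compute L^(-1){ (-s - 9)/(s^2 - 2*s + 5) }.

-5*exp(t)*sin(2*t) - exp(t)*cos(2*t)

Complete the square in the denominator: s^2 - 2*s + 5 = (s - 1)^2 + 2^2.
Split the numerator to match: -s - 9 = -1·(s - 1) - 5·2.
Invert each term: -1·(s - 1)/((s - 1)^2 + 4) ↔ -e^(t)cos(2t); -5·2/((s - 1)^2 + 4) ↔ -5e^(t)sin(2t).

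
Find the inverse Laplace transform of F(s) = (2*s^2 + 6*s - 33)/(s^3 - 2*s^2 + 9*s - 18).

Factor the denominator: s^3 - 2*s^2 + 9*s - 18 = (s - 2)*(s^2 + 9).
Partial fraction decomposition gives [-1/(s - 2)] + [3*s/(s^2 + 9)] + [12/(s^2 + 9)].
Invert each term: -1/(s - 2) ↔ -e^(2t); 3·s/(s^2 + 9) ↔ 3cos(3t); 4·3/(s^2 + 9) ↔ 4sin(3t).

-exp(2*t) + 4*sin(3*t) + 3*cos(3*t)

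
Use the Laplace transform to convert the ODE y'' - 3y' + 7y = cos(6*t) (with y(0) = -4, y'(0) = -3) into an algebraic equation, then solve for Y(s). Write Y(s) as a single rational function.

Take the Laplace transform of both sides.
Using L{y''} = s^2 Y - s·y(0) - y'(0) and L{y'} = sY - y(0), with y(0) = -4, y'(0) = -3, the left side becomes (s^2 - 3*s + 7)Y - (-4*s + 9).
The right side is L{cos(6*t)} = s/(s^2 + 36).
So (s^2 - 3*s + 7)Y = s/(s^2 + 36) + (-4*s + 9).
Solve for Y(s) and write it as one ratio of polynomials.

Y(s) = (-4*s^3 + 9*s^2 - 143*s + 324)/(s^4 - 3*s^3 + 43*s^2 - 108*s + 252)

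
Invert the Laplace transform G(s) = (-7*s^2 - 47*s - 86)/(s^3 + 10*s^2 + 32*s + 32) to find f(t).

Factor the denominator: s^3 + 10*s^2 + 32*s + 32 = (s + 2)*(s + 4)^2.
Partial fraction decomposition gives [-2/(s + 4)] + [5/(s + 4)^2] + [-5/(s + 2)].
Invert each term: -2/(s + 4) ↔ -2e^(-4t); 5/(s + 4)^2 ↔ 5t·e^(-4t); -5/(s + 2) ↔ -5e^(-2t).

f(t) = 5*t*exp(-4*t) - 5*exp(-2*t) - 2*exp(-4*t)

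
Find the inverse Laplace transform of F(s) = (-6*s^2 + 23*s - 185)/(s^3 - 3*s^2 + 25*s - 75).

Factor the denominator: s^3 - 3*s^2 + 25*s - 75 = (s - 3)*(s^2 + 25).
Partial fraction decomposition gives [-5/(s - 3)] + [-s/(s^2 + 25)] + [20/(s^2 + 25)].
Invert each term: -5/(s - 3) ↔ -5e^(3t); -1·s/(s^2 + 25) ↔ -cos(5t); 4·5/(s^2 + 25) ↔ 4sin(5t).

-5*exp(3*t) + 4*sin(5*t) - cos(5*t)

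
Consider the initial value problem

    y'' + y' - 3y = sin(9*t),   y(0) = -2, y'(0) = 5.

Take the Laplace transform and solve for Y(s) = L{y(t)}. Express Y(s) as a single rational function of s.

Y(s) = (-2*s^3 + 3*s^2 - 162*s + 252)/(s^4 + s^3 + 78*s^2 + 81*s - 243)

Take the Laplace transform of both sides.
The derivative rules (L{y''} = s^2 Y - s·y(0) - y'(0) and L{y'} = sY - y(0), with y(0) = -2, y'(0) = 5) turn the left side into (s^2 + s - 3)Y - (-2*s + 3).
The right side is L{sin(9*t)} = 9/(s^2 + 81).
So (s^2 + s - 3)Y = 9/(s^2 + 81) + (-2*s + 3).
Divide through and combine into a single rational function.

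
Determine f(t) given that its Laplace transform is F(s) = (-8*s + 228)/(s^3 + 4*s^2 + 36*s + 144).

Factor the denominator: s^3 + 4*s^2 + 36*s + 144 = (s + 4)*(s^2 + 36).
Partial fraction decomposition gives [5/(s + 4)] + [-5*s/(s^2 + 36)] + [12/(s^2 + 36)].
Invert each term: 5/(s + 4) ↔ 5e^(-4t); -5·s/(s^2 + 36) ↔ -5cos(6t); 2·6/(s^2 + 36) ↔ 2sin(6t).

f(t) = 2*sin(6*t) - 5*cos(6*t) + 5*exp(-4*t)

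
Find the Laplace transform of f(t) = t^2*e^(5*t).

L{e^(5t)} = 1/(s - 5).
Then apply L{t^2·g(t)} = (-1)^2 d^2/ds^2[G(s)] with G(s) = 1/(s - 5):
differentiating 2 times and applying the sign gives 2/(s - 5)^3.

2/(s - 5)^3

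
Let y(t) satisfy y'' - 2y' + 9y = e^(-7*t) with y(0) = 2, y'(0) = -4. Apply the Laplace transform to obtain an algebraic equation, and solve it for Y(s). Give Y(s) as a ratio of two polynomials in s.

Y(s) = (2*s^2 + 6*s - 55)/(s^3 + 5*s^2 - 5*s + 63)

Take the Laplace transform of both sides.
The derivative rules (L{y''} = s^2 Y - s·y(0) - y'(0) and L{y'} = sY - y(0), with y(0) = 2, y'(0) = -4) turn the left side into (s^2 - 2*s + 9)Y - (2*s - 8).
The right side is L{e^(-7*t)} = 1/(s + 7).
So (s^2 - 2*s + 9)Y = 1/(s + 7) + (2*s - 8).
Isolate Y and clear denominators.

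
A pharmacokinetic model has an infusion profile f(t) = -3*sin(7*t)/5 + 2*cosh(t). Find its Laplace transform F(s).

The transform is linear, so treat each term independently.
(2)·[L{cosh(t)} = s/(s^2 - 1)]; (-3/5)·[L{sin(7t)} = 7/(s^2 + 49)].

F(s) = 2*s/(s^2 - 1) - 21/(5*(s^2 + 49))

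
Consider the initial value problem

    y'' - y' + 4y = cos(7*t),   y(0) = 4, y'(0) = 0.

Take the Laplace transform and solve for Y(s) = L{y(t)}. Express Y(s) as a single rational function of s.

Y(s) = (4*s^3 - 4*s^2 + 197*s - 196)/(s^4 - s^3 + 53*s^2 - 49*s + 196)

Apply the Laplace transform to the equation.
The derivative rules (L{y''} = s^2 Y - s·y(0) - y'(0) and L{y'} = sY - y(0), with y(0) = 4, y'(0) = 0) turn the left side into (s^2 - s + 4)Y - (4*s - 4).
The right side is L{cos(7*t)} = s/(s^2 + 49).
So (s^2 - s + 4)Y = s/(s^2 + 49) + (4*s - 4).
Solve for Y(s) and write it as one ratio of polynomials.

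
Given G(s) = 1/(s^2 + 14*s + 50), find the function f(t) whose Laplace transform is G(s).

f(t) = exp(-7*t)*sin(t)

Rewrite the denominator: s^2 + 14*s + 50 = (s + 7)^2 + 1.
The form in (s + 7) signals a first-shifting-theorem factor e^(-7t).
Since L{sin(t)} = 1/(s^2 + 1), the inverse is exp(-7*t)*sin(t).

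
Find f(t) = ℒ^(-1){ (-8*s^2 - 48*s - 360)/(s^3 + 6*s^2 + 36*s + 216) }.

f(t) = -5*sin(6*t) - 3*cos(6*t) - 5*exp(-6*t)

Factor the denominator: s^3 + 6*s^2 + 36*s + 216 = (s + 6)*(s^2 + 36).
Partial fraction decomposition gives [-5/(s + 6)] + [-3*s/(s^2 + 36)] + [-30/(s^2 + 36)].
Invert each term: -5/(s + 6) ↔ -5e^(-6t); -3·s/(s^2 + 36) ↔ -3cos(6t); -5·6/(s^2 + 36) ↔ -5sin(6t).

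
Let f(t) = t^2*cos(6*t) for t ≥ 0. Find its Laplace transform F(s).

F(s) = 2*s*(s^2 - 108)/(s^2 + 36)^3

L{cos(6t)} = s/(s^2 + 36).
Then apply L{t^2·g(t)} = (-1)^2 d^2/ds^2[G(s)] with G(s) = s/(s^2 + 36):
differentiating 2 times and applying the sign gives 2*s*(s^2 - 108)/(s^2 + 36)^3.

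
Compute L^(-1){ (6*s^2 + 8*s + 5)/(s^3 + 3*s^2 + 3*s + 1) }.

Factor the denominator: s^3 + 3*s^2 + 3*s + 1 = (s + 1)^3.
Partial fraction decomposition gives [6/(s + 1)] + [-4/(s + 1)^2] + [3/(s + 1)^3].
Invert each term: 6/(s + 1) ↔ 6e^(-t); -4/(s + 1)^2 ↔ -4t·e^(-t); 3/(s + 1)^3 ↔ (3/2)t^2·e^(-t).

3*t^2*exp(-t)/2 - 4*t*exp(-t) + 6*exp(-t)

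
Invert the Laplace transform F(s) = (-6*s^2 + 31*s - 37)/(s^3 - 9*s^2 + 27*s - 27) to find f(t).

Factor the denominator: s^3 - 9*s^2 + 27*s - 27 = (s - 3)^3.
Partial fraction decomposition gives [-6/(s - 3)] + [-5/(s - 3)^2] + [2/(s - 3)^3].
Invert each term: -6/(s - 3) ↔ -6e^(3t); -5/(s - 3)^2 ↔ -5t·e^(3t); 2/(s - 3)^3 ↔ (1)t^2·e^(3t).

f(t) = t^2*exp(3*t) - 5*t*exp(3*t) - 6*exp(3*t)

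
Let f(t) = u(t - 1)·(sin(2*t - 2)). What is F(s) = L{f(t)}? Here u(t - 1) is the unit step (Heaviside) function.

F(s) = 2*exp(-s)/(s^2 + 4)

By the second shifting theorem, L{u(t - c)·g(t - c)} = e^(-cs)·G(s) with c = 1 and G(s) = L{g(t)}.
L{sin(2t)} = 2/(s^2 + 4).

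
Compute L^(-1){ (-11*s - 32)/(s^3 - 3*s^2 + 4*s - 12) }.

-5*exp(3*t) + 2*sin(2*t) + 5*cos(2*t)

Factor the denominator: s^3 - 3*s^2 + 4*s - 12 = (s - 3)*(s^2 + 4).
Partial fraction decomposition gives [-5/(s - 3)] + [5*s/(s^2 + 4)] + [4/(s^2 + 4)].
Invert each term: -5/(s - 3) ↔ -5e^(3t); 5·s/(s^2 + 4) ↔ 5cos(2t); 2·2/(s^2 + 4) ↔ 2sin(2t).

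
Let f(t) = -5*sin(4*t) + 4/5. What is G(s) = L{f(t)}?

G(s) = -20/(s^2 + 16) + 4/(5*s)

By linearity of the Laplace transform, transform each term separately.
L{4/5} = (4/5)/s; (-5)·[L{sin(4t)} = 4/(s^2 + 16)].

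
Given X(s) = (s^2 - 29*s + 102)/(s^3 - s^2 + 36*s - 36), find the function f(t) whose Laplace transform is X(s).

f(t) = 2*exp(t) - 5*sin(6*t) - cos(6*t)

Factor the denominator: s^3 - s^2 + 36*s - 36 = (s - 1)*(s^2 + 36).
Partial fraction decomposition gives [2/(s - 1)] + [-s/(s^2 + 36)] + [-30/(s^2 + 36)].
Invert each term: 2/(s - 1) ↔ 2e^(t); -1·s/(s^2 + 36) ↔ -cos(6t); -5·6/(s^2 + 36) ↔ -5sin(6t).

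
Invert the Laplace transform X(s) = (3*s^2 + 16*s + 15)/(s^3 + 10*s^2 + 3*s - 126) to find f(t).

Factor the denominator: s^3 + 10*s^2 + 3*s - 126 = (s - 3)*(s + 6)*(s + 7).
Partial fraction decomposition gives [-3/(s + 6)] + [1/(s - 3)] + [5/(s + 7)].
Invert each term: -3/(s + 6) ↔ -3e^(-6t); 1/(s - 3) ↔ e^(3t); 5/(s + 7) ↔ 5e^(-7t).

f(t) = exp(3*t) - 3*exp(-6*t) + 5*exp(-7*t)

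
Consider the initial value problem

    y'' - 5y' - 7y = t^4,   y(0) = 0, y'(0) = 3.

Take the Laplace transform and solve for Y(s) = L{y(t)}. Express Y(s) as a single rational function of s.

Y(s) = (3*s^5 + 24)/(s^7 - 5*s^6 - 7*s^5)

Transform both sides with L{·}.
Using L{y''} = s^2 Y - s·y(0) - y'(0) and L{y'} = sY - y(0), with y(0) = 0, y'(0) = 3, the left side becomes (s^2 - 5*s - 7)Y - (3).
The right side is L{t^4} = 24/s^5.
So (s^2 - 5*s - 7)Y = 24/s^5 + (3).
Divide through and combine into a single rational function.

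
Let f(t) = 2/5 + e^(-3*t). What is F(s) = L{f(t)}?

F(s) = 1/(s + 3) + 2/(5*s)

Apply the Laplace transform termwise.
L{e^(-3t)} = 1/(s + 3); L{2/5} = (2/5)/s.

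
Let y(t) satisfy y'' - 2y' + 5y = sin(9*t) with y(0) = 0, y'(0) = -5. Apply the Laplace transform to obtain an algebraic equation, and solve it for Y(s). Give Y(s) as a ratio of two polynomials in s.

Take the Laplace transform of both sides.
Using L{y''} = s^2 Y - s·y(0) - y'(0) and L{y'} = sY - y(0), with y(0) = 0, y'(0) = -5, the left side becomes (s^2 - 2*s + 5)Y - (-5).
The right side is L{sin(9*t)} = 9/(s^2 + 81).
So (s^2 - 2*s + 5)Y = 9/(s^2 + 81) + (-5).
Isolate Y and clear denominators.

Y(s) = (-5*s^2 - 396)/(s^4 - 2*s^3 + 86*s^2 - 162*s + 405)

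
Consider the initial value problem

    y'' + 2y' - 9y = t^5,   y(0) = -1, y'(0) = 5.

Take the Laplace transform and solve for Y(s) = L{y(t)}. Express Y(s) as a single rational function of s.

Y(s) = (-s^7 + 3*s^6 + 120)/(s^8 + 2*s^7 - 9*s^6)

Laplace-transform each side.
The derivative rules (L{y''} = s^2 Y - s·y(0) - y'(0) and L{y'} = sY - y(0), with y(0) = -1, y'(0) = 5) turn the left side into (s^2 + 2*s - 9)Y - (-s + 3).
The right side is L{t^5} = 120/s^6.
So (s^2 + 2*s - 9)Y = 120/s^6 + (-s + 3).
Solve for Y(s) and write it as one ratio of polynomials.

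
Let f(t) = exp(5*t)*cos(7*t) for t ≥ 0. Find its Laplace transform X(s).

L{cos(7t)} = s/(s^2 + 49).
By the first shifting theorem, multiplying by e^(5t) replaces s with s - 5.

X(s) = (s - 5)/((s - 5)^2 + 49)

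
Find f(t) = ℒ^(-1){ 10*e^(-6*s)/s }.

The factor e^(-6s) signals a time shift by c = 6 (second shifting theorem).
L{10} = 10/s, so L^-1{10/s} = 10.
Hence the inverse is u(t - 6) times that function evaluated at t - 6.

f(t) = Heaviside(t - 6)*(10)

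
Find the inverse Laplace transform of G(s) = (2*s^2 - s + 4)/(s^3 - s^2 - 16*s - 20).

Factor the denominator: s^3 - s^2 - 16*s - 20 = (s - 5)*(s + 2)^2.
Partial fraction decomposition gives [1/(s + 2)] + [-2/(s + 2)^2] + [1/(s - 5)].
Invert each term: 1/(s + 2) ↔ e^(-2t); -2/(s + 2)^2 ↔ -2t·e^(-2t); 1/(s - 5) ↔ e^(5t).

-2*t*exp(-2*t) + exp(5*t) + exp(-2*t)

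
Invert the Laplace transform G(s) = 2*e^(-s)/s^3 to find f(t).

The factor e^(-s) signals a time shift by c = 1 (second shifting theorem).
L{t^2} = 2!/s^3 = 2/s^3, so L^-1{2/s^3} = t^2.
Hence the inverse is u(t - 1) times that function evaluated at t - 1.

f(t) = Heaviside(t - 1)*((t - 1)^2)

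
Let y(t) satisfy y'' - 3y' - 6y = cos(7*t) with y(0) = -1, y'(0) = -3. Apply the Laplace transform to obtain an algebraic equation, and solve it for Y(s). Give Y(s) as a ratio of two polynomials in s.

Y(s) = (-s^3 - 48*s)/(s^4 - 3*s^3 + 43*s^2 - 147*s - 294)

Transform both sides with L{·}.
Using L{y''} = s^2 Y - s·y(0) - y'(0) and L{y'} = sY - y(0), with y(0) = -1, y'(0) = -3, the left side becomes (s^2 - 3*s - 6)Y - (-s).
The right side is L{cos(7*t)} = s/(s^2 + 49).
So (s^2 - 3*s - 6)Y = s/(s^2 + 49) + (-s).
Divide through and combine into a single rational function.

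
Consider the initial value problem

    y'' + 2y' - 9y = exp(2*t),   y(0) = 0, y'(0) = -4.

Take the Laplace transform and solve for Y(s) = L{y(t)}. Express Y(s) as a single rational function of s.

Take the Laplace transform of both sides.
Using L{y''} = s^2 Y - s·y(0) - y'(0) and L{y'} = sY - y(0), with y(0) = 0, y'(0) = -4, the left side becomes (s^2 + 2*s - 9)Y - (-4).
The right side is L{exp(2*t)} = 1/(s - 2).
So (s^2 + 2*s - 9)Y = 1/(s - 2) + (-4).
Isolate Y and clear denominators.

Y(s) = (-4*s + 9)/(s^3 - 13*s + 18)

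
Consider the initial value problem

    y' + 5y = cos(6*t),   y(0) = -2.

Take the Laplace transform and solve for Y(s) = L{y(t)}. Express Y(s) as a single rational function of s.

Y(s) = (-2*s^2 + s - 72)/(s^3 + 5*s^2 + 36*s + 180)

Apply the Laplace transform to the equation.
The derivative rules (L{y'} = sY - y(0) = sY - (-2)) turn the left side into (s + 5)Y - (-2).
The right side is L{cos(6*t)} = s/(s^2 + 36).
So (s + 5)Y = s/(s^2 + 36) + (-2).
Solve for Y(s) and write it as one ratio of polynomials.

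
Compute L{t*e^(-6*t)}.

L{e^(-6t)} = 1/(s + 6).
Then apply L{t·g(t)} = -d/ds[G(s)] with G(s) = 1/(s + 6):
differentiating 1 time and applying the sign gives (s + 6)^(-2).

(s + 6)^(-2)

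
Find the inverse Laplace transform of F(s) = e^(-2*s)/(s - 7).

The factor e^(-2s) signals a time shift by c = 2 (second shifting theorem).
L{e^(7t)} = 1/(s - 7), so L^-1{1/(s - 7)} = e^(7*t).
Hence the inverse is u(t - 2) times that function evaluated at t - 2.

Heaviside(t - 2)*(exp(7*t - 14))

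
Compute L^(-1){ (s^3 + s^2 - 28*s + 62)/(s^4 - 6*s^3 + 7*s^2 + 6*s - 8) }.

Factor the denominator: s^4 - 6*s^3 + 7*s^2 + 6*s - 8 = (s - 4)*(s - 2)*(s - 1)*(s + 1).
Partial fraction decomposition gives [6/(s - 1)] + [-3/(s - 2)] + [1/(s - 4)] + [-3/(s + 1)].
Invert each term: 6/(s - 1) ↔ 6e^(t); -3/(s - 2) ↔ -3e^(2t); 1/(s - 4) ↔ e^(4t); -3/(s + 1) ↔ -3e^(-t).

exp(4*t) - 3*exp(2*t) + 6*exp(t) - 3*exp(-t)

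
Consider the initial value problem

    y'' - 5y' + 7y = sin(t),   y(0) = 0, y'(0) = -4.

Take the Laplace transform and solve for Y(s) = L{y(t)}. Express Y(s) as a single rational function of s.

Apply the Laplace transform to the equation.
Using L{y''} = s^2 Y - s·y(0) - y'(0) and L{y'} = sY - y(0), with y(0) = 0, y'(0) = -4, the left side becomes (s^2 - 5*s + 7)Y - (-4).
The right side is L{sin(t)} = 1/(s^2 + 1).
So (s^2 - 5*s + 7)Y = 1/(s^2 + 1) + (-4).
Solve for Y(s) and write it as one ratio of polynomials.

Y(s) = (-4*s^2 - 3)/(s^4 - 5*s^3 + 8*s^2 - 5*s + 7)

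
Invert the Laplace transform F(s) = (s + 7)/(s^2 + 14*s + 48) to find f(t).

f(t) = exp(-7*t)*cosh(t)

Rewrite the denominator: s^2 + 14*s + 48 = (s + 7)^2 - 1.
The form in (s + 7) signals a first-shifting-theorem factor e^(-7t).
Since L{cosh(t)} = s/(s^2 - 1), the inverse is e^(-7*t)*cosh(t).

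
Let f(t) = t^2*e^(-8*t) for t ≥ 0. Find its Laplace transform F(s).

F(s) = 2/(s + 8)^3

L{e^(-8t)} = 1/(s + 8).
Then apply L{t^2·g(t)} = (-1)^2 d^2/ds^2[G(s)] with G(s) = 1/(s + 8):
differentiating 2 times and applying the sign gives 2/(s + 8)^3.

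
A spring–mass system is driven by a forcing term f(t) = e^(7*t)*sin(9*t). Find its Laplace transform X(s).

X(s) = 9/((s - 7)^2 + 81)

L{sin(9t)} = 9/(s^2 + 81).
By the first shifting theorem, multiplying by e^(7t) replaces s with s - 7.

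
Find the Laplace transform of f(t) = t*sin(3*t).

L{sin(3t)} = 3/(s^2 + 9).
Then apply L{t·g(t)} = -d/ds[G(s)] with G(s) = 3/(s^2 + 9):
differentiating 1 time and applying the sign gives 6*s/(s^2 + 9)^2.

6*s/(s^2 + 9)^2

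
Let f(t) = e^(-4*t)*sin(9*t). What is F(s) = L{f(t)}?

L{sin(9t)} = 9/(s^2 + 81).
By the first shifting theorem, multiplying by e^(-4t) replaces s with s + 4.

F(s) = 9/((s + 4)^2 + 81)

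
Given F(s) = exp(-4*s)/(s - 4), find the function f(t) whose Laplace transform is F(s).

The factor e^(-4s) signals a time shift by c = 4 (second shifting theorem).
L{e^(4t)} = 1/(s - 4), so L^-1{1/(s - 4)} = exp(4*t).
Hence the inverse is u(t - 4) times that function evaluated at t - 4.

f(t) = Heaviside(t - 4)*(exp(4*t - 16))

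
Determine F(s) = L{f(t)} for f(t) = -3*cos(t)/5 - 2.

F(s) = -3*s/(5*(s^2 + 1)) - 2/s

The transform is linear, so treat each term independently.
(-3/5)·[L{cos(t)} = s/(s^2 + 1)]; L{-2} = -2/s.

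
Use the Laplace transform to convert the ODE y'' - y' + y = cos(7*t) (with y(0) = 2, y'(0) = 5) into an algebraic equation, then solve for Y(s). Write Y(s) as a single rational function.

Y(s) = (2*s^3 + 3*s^2 + 99*s + 147)/(s^4 - s^3 + 50*s^2 - 49*s + 49)

Apply the Laplace transform to the equation.
With L{y''} = s^2 Y - s·y(0) - y'(0) and L{y'} = sY - y(0), with y(0) = 2, y'(0) = 5: the LHS transforms to (s^2 - s + 1)Y - (2*s + 3).
The right side is L{cos(7*t)} = s/(s^2 + 49).
So (s^2 - s + 1)Y = s/(s^2 + 49) + (2*s + 3).
Divide through and combine into a single rational function.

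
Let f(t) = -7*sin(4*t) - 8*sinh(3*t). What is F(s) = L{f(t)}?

The transform is linear, so treat each term independently.
(-7)·[L{sin(4t)} = 4/(s^2 + 16)]; (-8)·[L{sinh(3t)} = 3/(s^2 - 9)].

F(s) = -28/(s^2 + 16) - 24/(s^2 - 9)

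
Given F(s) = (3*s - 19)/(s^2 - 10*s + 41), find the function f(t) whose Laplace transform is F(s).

Complete the square in the denominator: s^2 - 10*s + 41 = (s - 5)^2 + 4^2.
Split the numerator to match: 3*s - 19 = 3·(s - 5) - 1·4.
Invert each term: 3·(s - 5)/((s - 5)^2 + 16) ↔ 3e^(5t)cos(4t); -1·4/((s - 5)^2 + 16) ↔ -e^(5t)sin(4t).

f(t) = -exp(5*t)*sin(4*t) + 3*exp(5*t)*cos(4*t)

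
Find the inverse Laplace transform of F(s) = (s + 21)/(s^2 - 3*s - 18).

3*exp(6*t) - 2*exp(-3*t)

Factor the denominator: s^2 - 3*s - 18 = (s - 6)*(s + 3).
Partial fraction decomposition gives [3/(s - 6)] + [-2/(s + 3)].
Invert each term: 3/(s - 6) ↔ 3e^(6t); -2/(s + 3) ↔ -2e^(-3t).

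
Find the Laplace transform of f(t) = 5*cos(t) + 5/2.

5*s/(s^2 + 1) + 5/(2*s)

The transform is linear, so treat each term independently.
L{5/2} = (5/2)/s; (5)·[L{cos(t)} = s/(s^2 + 1)].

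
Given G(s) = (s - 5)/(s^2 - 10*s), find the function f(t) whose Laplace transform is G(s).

Rewrite the denominator: s^2 - 10*s = (s - 5)^2 - 25.
The form in (s - 5) signals a first-shifting-theorem factor e^(5t).
Since L{cosh(5t)} = s/(s^2 - 25), the inverse is e^(5*t)*cosh(5*t).

f(t) = exp(5*t)*cosh(5*t)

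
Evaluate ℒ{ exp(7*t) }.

L{e^(7t)} = 1/(s - 7).

1/(s - 7)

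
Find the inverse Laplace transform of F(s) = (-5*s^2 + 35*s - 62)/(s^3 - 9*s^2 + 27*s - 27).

Factor the denominator: s^3 - 9*s^2 + 27*s - 27 = (s - 3)^3.
Partial fraction decomposition gives [-5/(s - 3)] + [5/(s - 3)^2] + [-2/(s - 3)^3].
Invert each term: -5/(s - 3) ↔ -5e^(3t); 5/(s - 3)^2 ↔ 5t·e^(3t); -2/(s - 3)^3 ↔ (-1)t^2·e^(3t).

-t^2*exp(3*t) + 5*t*exp(3*t) - 5*exp(3*t)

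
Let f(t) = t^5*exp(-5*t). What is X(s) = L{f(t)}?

L{t^5} = 5!/s^6 = 120/s^6.
By the first shifting theorem, multiplying by e^(-5t) replaces s with s + 5.

X(s) = 120/(s + 5)^6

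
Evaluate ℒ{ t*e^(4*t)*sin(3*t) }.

6*(s - 4)/(s^2 - 8*s + 25)^2

L{sin(3t)} = 3/(s^2 + 9).
Multiplying by e^(4t) shifts s → s - 4, so L{e^(4*t)*sin(3*t)} = 3/((s - 4)^2 + 9).
Then apply L{t·g(t)} = -d/ds[H(s)] with H(s) = 3/((s - 4)^2 + 9):
differentiating 1 time and applying the sign gives 6*(s - 4)/(s^2 - 8*s + 25)^2.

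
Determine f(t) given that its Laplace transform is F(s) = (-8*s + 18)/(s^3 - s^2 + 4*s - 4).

Factor the denominator: s^3 - s^2 + 4*s - 4 = (s - 1)*(s^2 + 4).
Partial fraction decomposition gives [2/(s - 1)] + [-2*s/(s^2 + 4)] + [-10/(s^2 + 4)].
Invert each term: 2/(s - 1) ↔ 2e^(t); -2·s/(s^2 + 4) ↔ -2cos(2t); -5·2/(s^2 + 4) ↔ -5sin(2t).

f(t) = 2*exp(t) - 5*sin(2*t) - 2*cos(2*t)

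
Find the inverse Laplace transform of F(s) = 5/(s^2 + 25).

Since L{sin(5t)} = 5/(s^2 + 25), the inverse is sin(5*t).

sin(5*t)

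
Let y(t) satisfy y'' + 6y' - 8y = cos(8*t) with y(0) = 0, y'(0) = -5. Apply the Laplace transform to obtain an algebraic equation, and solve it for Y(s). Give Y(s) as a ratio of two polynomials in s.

Apply the Laplace transform to the equation.
The derivative rules (L{y''} = s^2 Y - s·y(0) - y'(0) and L{y'} = sY - y(0), with y(0) = 0, y'(0) = -5) turn the left side into (s^2 + 6*s - 8)Y - (-5).
The right side is L{cos(8*t)} = s/(s^2 + 64).
So (s^2 + 6*s - 8)Y = s/(s^2 + 64) + (-5).
Solve for Y(s) and write it as one ratio of polynomials.

Y(s) = (-5*s^2 + s - 320)/(s^4 + 6*s^3 + 56*s^2 + 384*s - 512)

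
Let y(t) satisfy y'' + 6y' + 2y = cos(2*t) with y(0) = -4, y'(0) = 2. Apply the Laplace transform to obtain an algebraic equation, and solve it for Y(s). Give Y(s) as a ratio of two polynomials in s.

Y(s) = (-4*s^3 - 22*s^2 - 15*s - 88)/(s^4 + 6*s^3 + 6*s^2 + 24*s + 8)

Take the Laplace transform of both sides.
With L{y''} = s^2 Y - s·y(0) - y'(0) and L{y'} = sY - y(0), with y(0) = -4, y'(0) = 2: the LHS transforms to (s^2 + 6*s + 2)Y - (-4*s - 22).
The right side is L{cos(2*t)} = s/(s^2 + 4).
So (s^2 + 6*s + 2)Y = s/(s^2 + 4) + (-4*s - 22).
Solve for Y(s) and write it as one ratio of polynomials.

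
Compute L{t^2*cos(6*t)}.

2*s*(s^2 - 108)/(s^2 + 36)^3

L{cos(6t)} = s/(s^2 + 36).
Then apply L{t^2·g(t)} = (-1)^2 d^2/ds^2[G(s)] with G(s) = s/(s^2 + 36):
differentiating 2 times and applying the sign gives 2*s*(s^2 - 108)/(s^2 + 36)^3.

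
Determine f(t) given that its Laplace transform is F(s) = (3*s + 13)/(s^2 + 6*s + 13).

Complete the square in the denominator: s^2 + 6*s + 13 = (s + 3)^2 + 2^2.
Split the numerator to match: 3*s + 13 = 3·(s + 3) + 2·2.
Invert each term: 3·(s + 3)/((s + 3)^2 + 4) ↔ 3e^(-3t)cos(2t); 2·2/((s + 3)^2 + 4) ↔ 2e^(-3t)sin(2t).

f(t) = 2*exp(-3*t)*sin(2*t) + 3*exp(-3*t)*cos(2*t)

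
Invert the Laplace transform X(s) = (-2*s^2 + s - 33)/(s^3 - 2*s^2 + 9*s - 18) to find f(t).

Factor the denominator: s^3 - 2*s^2 + 9*s - 18 = (s - 2)*(s^2 + 9).
Partial fraction decomposition gives [-3/(s - 2)] + [s/(s^2 + 9)] + [3/(s^2 + 9)].
Invert each term: -3/(s - 2) ↔ -3e^(2t); 1·s/(s^2 + 9) ↔ cos(3t); 1·3/(s^2 + 9) ↔ sin(3t).

f(t) = -3*exp(2*t) + sin(3*t) + cos(3*t)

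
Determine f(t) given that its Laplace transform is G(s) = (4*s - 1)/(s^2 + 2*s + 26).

Complete the square in the denominator: s^2 + 2*s + 26 = (s + 1)^2 + 5^2.
Split the numerator to match: 4*s - 1 = 4·(s + 1) - 1·5.
Invert each term: 4·(s + 1)/((s + 1)^2 + 25) ↔ 4e^(-t)cos(5t); -1·5/((s + 1)^2 + 25) ↔ -e^(-t)sin(5t).

f(t) = -exp(-t)*sin(5*t) + 4*exp(-t)*cos(5*t)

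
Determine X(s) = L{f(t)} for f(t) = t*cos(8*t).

X(s) = (s - 8)*(s + 8)/(s^2 + 64)^2

L{cos(8t)} = s/(s^2 + 64).
Then apply L{t·g(t)} = -d/ds[G(s)] with G(s) = s/(s^2 + 64):
differentiating 1 time and applying the sign gives (s - 8)*(s + 8)/(s^2 + 64)^2.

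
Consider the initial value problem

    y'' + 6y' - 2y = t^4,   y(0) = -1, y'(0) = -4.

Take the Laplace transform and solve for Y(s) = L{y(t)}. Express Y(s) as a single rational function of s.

Y(s) = (-s^6 - 10*s^5 + 24)/(s^7 + 6*s^6 - 2*s^5)

Take the Laplace transform of both sides.
With L{y''} = s^2 Y - s·y(0) - y'(0) and L{y'} = sY - y(0), with y(0) = -1, y'(0) = -4: the LHS transforms to (s^2 + 6*s - 2)Y - (-s - 10).
The right side is L{t^4} = 24/s^5.
So (s^2 + 6*s - 2)Y = 24/s^5 + (-s - 10).
Isolate Y and clear denominators.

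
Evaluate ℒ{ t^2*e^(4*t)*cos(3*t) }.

2*(s - 4)*(s^2 - 8*s - 11)/(s^2 - 8*s + 25)^3

L{cos(3t)} = s/(s^2 + 9).
Multiplying by e^(4t) shifts s → s - 4, so L{e^(4*t)*cos(3*t)} = (s - 4)/((s - 4)^2 + 9).
Then apply L{t^2·g(t)} = (-1)^2 d^2/ds^2[G(s)] with G(s) = (s - 4)/((s - 4)^2 + 9):
differentiating 2 times and applying the sign gives 2*(s - 4)*(s^2 - 8*s - 11)/(s^2 - 8*s + 25)^3.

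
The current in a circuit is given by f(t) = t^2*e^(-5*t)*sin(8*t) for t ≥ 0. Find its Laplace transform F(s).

L{sin(8t)} = 8/(s^2 + 64).
Multiplying by e^(-5t) shifts s → s + 5, so L{e^(-5*t)*sin(8*t)} = 8/((s + 5)^2 + 64).
Then apply L{t^2·g(t)} = (-1)^2 d^2/ds^2[G(s)] with G(s) = 8/((s + 5)^2 + 64):
differentiating 2 times and applying the sign gives 16*(3*s^2 + 30*s + 11)/(s^2 + 10*s + 89)^3.

F(s) = 16*(3*s^2 + 30*s + 11)/(s^2 + 10*s + 89)^3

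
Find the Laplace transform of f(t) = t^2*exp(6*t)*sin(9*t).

54*(s^2 - 12*s + 9)/(s^2 - 12*s + 117)^3

L{sin(9t)} = 9/(s^2 + 81).
Multiplying by e^(6t) shifts s → s - 6, so L{exp(6*t)*sin(9*t)} = 9/((s - 6)^2 + 81).
Then apply L{t^2·g(t)} = (-1)^2 d^2/ds^2[H(s)] with H(s) = 9/((s - 6)^2 + 81):
differentiating 2 times and applying the sign gives 54*(s^2 - 12*s + 9)/(s^2 - 12*s + 117)^3.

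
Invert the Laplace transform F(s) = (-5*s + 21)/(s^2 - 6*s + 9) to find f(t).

f(t) = 6*t*exp(3*t) - 5*exp(3*t)

Factor the denominator: s^2 - 6*s + 9 = (s - 3)^2.
Partial fraction decomposition gives [-5/(s - 3)] + [6/(s - 3)^2].
Invert each term: -5/(s - 3) ↔ -5e^(3t); 6/(s - 3)^2 ↔ 6t·e^(3t).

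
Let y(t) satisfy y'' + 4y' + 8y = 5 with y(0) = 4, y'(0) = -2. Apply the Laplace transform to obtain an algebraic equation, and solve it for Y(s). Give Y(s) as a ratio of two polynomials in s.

Transform both sides with L{·}.
Using L{y''} = s^2 Y - s·y(0) - y'(0) and L{y'} = sY - y(0), with y(0) = 4, y'(0) = -2, the left side becomes (s^2 + 4*s + 8)Y - (4*s + 14).
The right side is L{5} = 5/s.
So (s^2 + 4*s + 8)Y = 5/s + (4*s + 14).
Isolate Y and clear denominators.

Y(s) = (4*s^2 + 14*s + 5)/(s^3 + 4*s^2 + 8*s)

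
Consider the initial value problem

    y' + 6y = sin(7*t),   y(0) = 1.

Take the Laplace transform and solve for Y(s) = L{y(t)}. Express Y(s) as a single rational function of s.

Y(s) = (s^2 + 56)/(s^3 + 6*s^2 + 49*s + 294)

Take the Laplace transform of both sides.
Using L{y'} = sY - y(0) = sY - 1, the left side becomes (s + 6)Y - (1).
The right side is L{sin(7*t)} = 7/(s^2 + 49).
So (s + 6)Y = 7/(s^2 + 49) + (1).
Solve for Y(s) and write it as one ratio of polynomials.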